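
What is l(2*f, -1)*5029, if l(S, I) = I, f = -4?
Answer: -5029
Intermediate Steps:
l(2*f, -1)*5029 = -1*5029 = -5029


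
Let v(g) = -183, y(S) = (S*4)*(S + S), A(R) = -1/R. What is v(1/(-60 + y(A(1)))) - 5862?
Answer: -6045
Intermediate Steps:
y(S) = 8*S**2 (y(S) = (4*S)*(2*S) = 8*S**2)
v(1/(-60 + y(A(1)))) - 5862 = -183 - 5862 = -6045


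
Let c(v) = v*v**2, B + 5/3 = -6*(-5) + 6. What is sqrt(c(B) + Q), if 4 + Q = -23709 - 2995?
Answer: sqrt(1114833)/9 ≈ 117.32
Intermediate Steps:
B = 103/3 (B = -5/3 + (-6*(-5) + 6) = -5/3 + (30 + 6) = -5/3 + 36 = 103/3 ≈ 34.333)
c(v) = v**3
Q = -26708 (Q = -4 + (-23709 - 2995) = -4 - 26704 = -26708)
sqrt(c(B) + Q) = sqrt((103/3)**3 - 26708) = sqrt(1092727/27 - 26708) = sqrt(371611/27) = sqrt(1114833)/9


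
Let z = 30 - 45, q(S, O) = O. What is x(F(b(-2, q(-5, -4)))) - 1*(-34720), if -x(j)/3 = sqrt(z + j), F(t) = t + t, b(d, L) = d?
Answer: 34720 - 3*I*sqrt(19) ≈ 34720.0 - 13.077*I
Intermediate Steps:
z = -15
F(t) = 2*t
x(j) = -3*sqrt(-15 + j)
x(F(b(-2, q(-5, -4)))) - 1*(-34720) = -3*sqrt(-15 + 2*(-2)) - 1*(-34720) = -3*sqrt(-15 - 4) + 34720 = -3*I*sqrt(19) + 34720 = 34720 - 3*I*sqrt(19)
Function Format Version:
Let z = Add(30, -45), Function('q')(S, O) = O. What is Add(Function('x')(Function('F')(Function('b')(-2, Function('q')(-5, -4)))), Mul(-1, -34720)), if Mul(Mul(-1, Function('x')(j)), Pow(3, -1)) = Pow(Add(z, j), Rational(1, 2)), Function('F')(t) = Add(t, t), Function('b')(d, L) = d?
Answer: Add(34720, Mul(-3, I, Pow(19, Rational(1, 2)))) ≈ Add(34720., Mul(-13.077, I))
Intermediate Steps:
z = -15
Function('F')(t) = Mul(2, t)
Function('x')(j) = Mul(-3, Pow(Add(-15, j), Rational(1, 2)))
Add(Function('x')(Function('F')(Function('b')(-2, Function('q')(-5, -4)))), Mul(-1, -34720)) = Add(Mul(-3, Pow(Add(-15, Mul(2, -2)), Rational(1, 2))), Mul(-1, -34720)) = Add(Mul(-3, Pow(Add(-15, -4), Rational(1, 2))), 34720) = Add(Mul(-3, Pow(-19, Rational(1, 2))), 34720) = Add(Mul(-3, Mul(I, Pow(19, Rational(1, 2)))), 34720) = Add(Mul(-3, I, Pow(19, Rational(1, 2))), 34720) = Add(34720, Mul(-3, I, Pow(19, Rational(1, 2))))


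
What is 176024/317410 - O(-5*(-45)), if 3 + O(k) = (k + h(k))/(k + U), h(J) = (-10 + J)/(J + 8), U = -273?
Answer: 916464223/110934795 ≈ 8.2613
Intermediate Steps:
h(J) = (-10 + J)/(8 + J)
O(k) = -3 + (k + (-10 + k)/(8 + k))/(-273 + k) (O(k) = -3 + (k + (-10 + k)/(8 + k))/(k - 273) = -3 + (k + (-10 + k)/(8 + k))/(-273 + k))
176024/317410 - O(-5*(-45)) = 176024/317410 - (-10 - 5*(-45) + (8 - 5*(-45))*(819 - (-10)*(-45)))/((-273 - 5*(-45))*(8 - 5*(-45))) = 176024*(1/317410) - (-10 + 225 + (8 + 225)*(819 - 2*225))/((-273 + 225)*(8 + 225)) = 88012/158705 - (-10 + 225 + 233*(819 - 450))/((-48)*233) = 88012/158705 - (-1)*(-10 + 225 + 233*369)/(48*233) = 88012/158705 - (-1)*(-10 + 225 + 85977)/(48*233) = 88012/158705 - (-1)*86192/(48*233) = 88012/158705 - 1*(-5387/699) = 88012/158705 + 5387/699 = 916464223/110934795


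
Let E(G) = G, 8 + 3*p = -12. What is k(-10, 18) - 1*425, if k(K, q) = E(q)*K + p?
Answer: -1835/3 ≈ -611.67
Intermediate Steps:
p = -20/3 (p = -8/3 + (⅓)*(-12) = -8/3 - 4 = -20/3 ≈ -6.6667)
k(K, q) = -20/3 + K*q (k(K, q) = q*K - 20/3 = K*q - 20/3 = -20/3 + K*q)
k(-10, 18) - 1*425 = (-20/3 - 10*18) - 1*425 = (-20/3 - 180) - 425 = -560/3 - 425 = -1835/3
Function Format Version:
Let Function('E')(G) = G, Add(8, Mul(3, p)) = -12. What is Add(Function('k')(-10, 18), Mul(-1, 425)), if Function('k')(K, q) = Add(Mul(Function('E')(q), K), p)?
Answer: Rational(-1835, 3) ≈ -611.67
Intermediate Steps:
p = Rational(-20, 3) (p = Add(Rational(-8, 3), Mul(Rational(1, 3), -12)) = Add(Rational(-8, 3), -4) = Rational(-20, 3) ≈ -6.6667)
Function('k')(K, q) = Add(Rational(-20, 3), Mul(K, q)) (Function('k')(K, q) = Add(Mul(q, K), Rational(-20, 3)) = Add(Mul(K, q), Rational(-20, 3)) = Add(Rational(-20, 3), Mul(K, q)))
Add(Function('k')(-10, 18), Mul(-1, 425)) = Add(Add(Rational(-20, 3), Mul(-10, 18)), Mul(-1, 425)) = Add(Add(Rational(-20, 3), -180), -425) = Add(Rational(-560, 3), -425) = Rational(-1835, 3)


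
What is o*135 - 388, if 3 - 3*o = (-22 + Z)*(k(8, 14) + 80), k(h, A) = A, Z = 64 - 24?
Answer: -76393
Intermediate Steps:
Z = 40
o = -563 (o = 1 - (-22 + 40)*(14 + 80)/3 = 1 - 6*94 = 1 - ⅓*1692 = 1 - 564 = -563)
o*135 - 388 = -563*135 - 388 = -76005 - 388 = -76393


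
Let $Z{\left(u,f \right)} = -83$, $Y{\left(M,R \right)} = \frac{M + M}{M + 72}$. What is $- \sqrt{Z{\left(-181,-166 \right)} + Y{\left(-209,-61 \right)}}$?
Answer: $- \frac{3 i \sqrt{166729}}{137} \approx - 8.9414 i$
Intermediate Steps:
$Y{\left(M,R \right)} = \frac{2 M}{72 + M}$
$- \sqrt{Z{\left(-181,-166 \right)} + Y{\left(-209,-61 \right)}} = - \sqrt{-83 + 2 \left(-209\right) \frac{1}{72 - 209}} = - \sqrt{-83 + 2 \left(-209\right) \frac{1}{-137}} = - \sqrt{-83 + 2 \left(-209\right) \left(- \frac{1}{137}\right)} = - \sqrt{-83 + \frac{418}{137}} = - \sqrt{- \frac{10953}{137}} = - \frac{3 i \sqrt{166729}}{137}$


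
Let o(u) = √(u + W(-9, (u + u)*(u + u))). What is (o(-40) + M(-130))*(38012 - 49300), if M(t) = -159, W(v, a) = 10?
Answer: 1794792 - 11288*I*√30 ≈ 1.7948e+6 - 61827.0*I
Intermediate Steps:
o(u) = √(10 + u) (o(u) = √(u + 10) = √(10 + u))
(o(-40) + M(-130))*(38012 - 49300) = (√(10 - 40) - 159)*(38012 - 49300) = (√(-30) - 159)*(-11288) = (I*√30 - 159)*(-11288) = (-159 + I*√30)*(-11288) = 1794792 - 11288*I*√30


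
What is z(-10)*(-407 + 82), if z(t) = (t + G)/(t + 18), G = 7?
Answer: 975/8 ≈ 121.88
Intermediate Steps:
z(t) = (7 + t)/(18 + t) (z(t) = (t + 7)/(t + 18) = (7 + t)/(18 + t))
z(-10)*(-407 + 82) = ((7 - 10)/(18 - 10))*(-407 + 82) = (-3/8)*(-325) = ((⅛)*(-3))*(-325) = -3/8*(-325) = 975/8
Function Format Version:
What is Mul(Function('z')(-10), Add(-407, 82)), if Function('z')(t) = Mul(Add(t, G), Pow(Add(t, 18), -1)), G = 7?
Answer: Rational(975, 8) ≈ 121.88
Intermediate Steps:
Function('z')(t) = Mul(Pow(Add(18, t), -1), Add(7, t)) (Function('z')(t) = Mul(Add(t, 7), Pow(Add(t, 18), -1)) = Mul(Add(7, t), Pow(Add(18, t), -1)) = Mul(Pow(Add(18, t), -1), Add(7, t)))
Mul(Function('z')(-10), Add(-407, 82)) = Mul(Mul(Pow(Add(18, -10), -1), Add(7, -10)), Add(-407, 82)) = Mul(Mul(Pow(8, -1), -3), -325) = Mul(Mul(Rational(1, 8), -3), -325) = Mul(Rational(-3, 8), -325) = Rational(975, 8)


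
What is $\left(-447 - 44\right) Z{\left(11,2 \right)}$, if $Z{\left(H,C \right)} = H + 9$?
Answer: $-9820$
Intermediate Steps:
$Z{\left(H,C \right)} = 9 + H$
$\left(-447 - 44\right) Z{\left(11,2 \right)} = \left(-447 - 44\right) \left(9 + 11\right) = \left(-491\right) 20 = -9820$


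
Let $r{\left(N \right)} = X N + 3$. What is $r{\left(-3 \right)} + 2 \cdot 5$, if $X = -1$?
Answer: $16$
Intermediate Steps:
$r{\left(N \right)} = 3 - N$ ($r{\left(N \right)} = - N + 3 = 3 - N$)
$r{\left(-3 \right)} + 2 \cdot 5 = \left(3 - -3\right) + 2 \cdot 5 = \left(3 + 3\right) + 10 = 6 + 10 = 16$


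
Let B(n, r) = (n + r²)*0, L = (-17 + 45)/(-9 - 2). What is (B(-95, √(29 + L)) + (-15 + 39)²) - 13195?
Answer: -12619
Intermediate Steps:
L = -28/11 (L = 28/(-11) = 28*(-1/11) = -28/11 ≈ -2.5455)
B(n, r) = 0
(B(-95, √(29 + L)) + (-15 + 39)²) - 13195 = (0 + (-15 + 39)²) - 13195 = (0 + 24²) - 13195 = (0 + 576) - 13195 = 576 - 13195 = -12619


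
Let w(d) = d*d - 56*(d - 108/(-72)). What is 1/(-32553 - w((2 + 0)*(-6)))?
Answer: -1/33285 ≈ -3.0044e-5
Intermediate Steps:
w(d) = -84 + d**2 - 56*d (w(d) = d**2 - 56*(d - 108*(-1/72)) = d**2 - 56*(d + 3/2) = d**2 - 56*(3/2 + d) = d**2 + (-84 - 56*d) = -84 + d**2 - 56*d)
1/(-32553 - w((2 + 0)*(-6))) = 1/(-32553 - (-84 + ((2 + 0)*(-6))**2 - 56*(2 + 0)*(-6))) = 1/(-32553 - (-84 + (2*(-6))**2 - 112*(-6))) = 1/(-32553 - (-84 + (-12)**2 - 56*(-12))) = 1/(-32553 - (-84 + 144 + 672)) = 1/(-32553 - 1*732) = 1/(-32553 - 732) = 1/(-33285) = -1/33285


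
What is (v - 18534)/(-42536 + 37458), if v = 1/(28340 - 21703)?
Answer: 123010157/33702686 ≈ 3.6499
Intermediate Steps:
v = 1/6637 ≈ 0.00015067
(v - 18534)/(-42536 + 37458) = (1/6637 - 18534)/(-42536 + 37458) = -123010157/6637/(-5078) = -123010157/6637*(-1/5078) = 123010157/33702686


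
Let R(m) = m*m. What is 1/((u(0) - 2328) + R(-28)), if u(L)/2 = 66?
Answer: -1/1412 ≈ -0.00070821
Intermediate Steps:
u(L) = 132 (u(L) = 2*66 = 132)
R(m) = m**2
1/((u(0) - 2328) + R(-28)) = 1/((132 - 2328) + (-28)**2) = 1/(-2196 + 784) = 1/(-1412) = -1/1412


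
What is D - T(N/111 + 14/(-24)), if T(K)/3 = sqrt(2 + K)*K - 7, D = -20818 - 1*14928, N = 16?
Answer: -35725 + 195*sqrt(8547)/10952 ≈ -35723.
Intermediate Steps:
D = -35746 (D = -20818 - 14928 = -35746)
T(K) = -21 + 3*K*sqrt(2 + K) (T(K) = 3*(sqrt(2 + K)*K - 7) = 3*(K*sqrt(2 + K) - 7) = 3*(-7 + K*sqrt(2 + K)) = -21 + 3*K*sqrt(2 + K))
D - T(N/111 + 14/(-24)) = -35746 - (-21 + 3*(16/111 + 14/(-24))*sqrt(2 + (16/111 + 14/(-24)))) = -35746 - (-21 + 3*(16*(1/111) + 14*(-1/24))*sqrt(2 + (16*(1/111) + 14*(-1/24)))) = -35746 - (-21 + 3*(16/111 - 7/12)*sqrt(2 + (16/111 - 7/12))) = -35746 - (-21 + 3*(-65/148)*sqrt(2 - 65/148)) = -35746 - (-21 + 3*(-65/148)*sqrt(231/148)) = -35746 - (-21 + 3*(-65/148)*(sqrt(8547)/74)) = -35746 - (-21 - 195*sqrt(8547)/10952) = -35746 + (21 + 195*sqrt(8547)/10952) = -35725 + 195*sqrt(8547)/10952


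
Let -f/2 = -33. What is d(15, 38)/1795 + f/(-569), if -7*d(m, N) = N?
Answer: -850912/7149485 ≈ -0.11902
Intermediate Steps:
f = 66 (f = -2*(-33) = 66)
d(m, N) = -N/7
d(15, 38)/1795 + f/(-569) = -1/7*38/1795 + 66/(-569) = -38/7*1/1795 + 66*(-1/569) = -38/12565 - 66/569 = -850912/7149485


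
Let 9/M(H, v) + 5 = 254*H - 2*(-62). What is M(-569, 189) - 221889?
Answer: -32042324832/144407 ≈ -2.2189e+5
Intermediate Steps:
M(H, v) = 9/(119 + 254*H) (M(H, v) = 9/(-5 + (254*H - 2*(-62))) = 9/(-5 + (254*H + 124)) = 9/(-5 + (124 + 254*H)) = 9/(119 + 254*H))
M(-569, 189) - 221889 = 9/(119 + 254*(-569)) - 221889 = 9/(119 - 144526) - 221889 = 9/(-144407) - 221889 = 9*(-1/144407) - 221889 = -9/144407 - 221889 = -32042324832/144407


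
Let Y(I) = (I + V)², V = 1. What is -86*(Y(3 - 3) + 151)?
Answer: -13072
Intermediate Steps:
Y(I) = (1 + I)² (Y(I) = (I + 1)² = (1 + I)²)
-86*(Y(3 - 3) + 151) = -86*((1 + (3 - 3))² + 151) = -86*((1 + 0)² + 151) = -86*(1² + 151) = -86*(1 + 151) = -86*152 = -13072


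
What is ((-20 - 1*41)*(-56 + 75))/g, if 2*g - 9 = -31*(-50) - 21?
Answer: -1159/769 ≈ -1.5072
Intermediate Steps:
g = 769 (g = 9/2 + (-31*(-50) - 21)/2 = 9/2 + (1550 - 21)/2 = 9/2 + (1/2)*1529 = 9/2 + 1529/2 = 769)
((-20 - 1*41)*(-56 + 75))/g = ((-20 - 1*41)*(-56 + 75))/769 = ((-20 - 41)*19)*(1/769) = -61*19*(1/769) = -1159*1/769 = -1159/769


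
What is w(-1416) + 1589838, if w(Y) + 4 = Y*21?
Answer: 1560098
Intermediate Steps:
w(Y) = -4 + 21*Y (w(Y) = -4 + Y*21 = -4 + 21*Y)
w(-1416) + 1589838 = (-4 + 21*(-1416)) + 1589838 = (-4 - 29736) + 1589838 = -29740 + 1589838 = 1560098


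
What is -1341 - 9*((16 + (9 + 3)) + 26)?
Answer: -1827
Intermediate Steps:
-1341 - 9*((16 + (9 + 3)) + 26) = -1341 - 9*((16 + 12) + 26) = -1341 - 9*(28 + 26) = -1341 - 9*54 = -1341 - 1*486 = -1341 - 486 = -1827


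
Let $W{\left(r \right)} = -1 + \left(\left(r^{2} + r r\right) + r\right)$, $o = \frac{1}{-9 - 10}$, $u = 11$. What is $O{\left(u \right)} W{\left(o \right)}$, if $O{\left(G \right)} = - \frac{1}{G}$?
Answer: $\frac{378}{3971} \approx 0.09519$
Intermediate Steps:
$o = - \frac{1}{19}$ ($o = \frac{1}{-19} = - \frac{1}{19} \approx -0.052632$)
$W{\left(r \right)} = -1 + r + 2 r^{2}$ ($W{\left(r \right)} = -1 + \left(\left(r^{2} + r^{2}\right) + r\right) = -1 + \left(2 r^{2} + r\right) = -1 + \left(r + 2 r^{2}\right) = -1 + r + 2 r^{2}$)
$O{\left(u \right)} W{\left(o \right)} = - \frac{1}{11} \left(-1 - \frac{1}{19} + 2 \left(- \frac{1}{19}\right)^{2}\right) = \left(-1\right) \frac{1}{11} \left(-1 - \frac{1}{19} + 2 \cdot \frac{1}{361}\right) = - \frac{-1 - \frac{1}{19} + \frac{2}{361}}{11} = \left(- \frac{1}{11}\right) \left(- \frac{378}{361}\right) = \frac{378}{3971}$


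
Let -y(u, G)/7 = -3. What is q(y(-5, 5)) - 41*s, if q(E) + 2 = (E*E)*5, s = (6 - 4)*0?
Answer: 2203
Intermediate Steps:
y(u, G) = 21 (y(u, G) = -7*(-3) = 21)
s = 0 (s = 2*0 = 0)
q(E) = -2 + 5*E**2 (q(E) = -2 + (E*E)*5 = -2 + E**2*5 = -2 + 5*E**2)
q(y(-5, 5)) - 41*s = (-2 + 5*21**2) - 41*0 = (-2 + 5*441) + 0 = (-2 + 2205) + 0 = 2203 + 0 = 2203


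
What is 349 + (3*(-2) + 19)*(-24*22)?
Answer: -6515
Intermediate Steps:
349 + (3*(-2) + 19)*(-24*22) = 349 + (-6 + 19)*(-528) = 349 + 13*(-528) = 349 - 6864 = -6515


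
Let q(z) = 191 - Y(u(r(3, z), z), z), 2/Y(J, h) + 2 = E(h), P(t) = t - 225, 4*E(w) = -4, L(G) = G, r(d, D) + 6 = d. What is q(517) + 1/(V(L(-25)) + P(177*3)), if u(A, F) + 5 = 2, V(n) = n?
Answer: 161578/843 ≈ 191.67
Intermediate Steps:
r(d, D) = -6 + d
E(w) = -1 (E(w) = (¼)*(-4) = -1)
u(A, F) = -3 (u(A, F) = -5 + 2 = -3)
P(t) = -225 + t
Y(J, h) = -⅔ (Y(J, h) = 2/(-2 - 1) = 2/(-3) = 2*(-⅓) = -⅔)
q(z) = 575/3 (q(z) = 191 - 1*(-⅔) = 191 + ⅔ = 575/3)
q(517) + 1/(V(L(-25)) + P(177*3)) = 575/3 + 1/(-25 + (-225 + 177*3)) = 575/3 + 1/(-25 + (-225 + 531)) = 575/3 + 1/(-25 + 306) = 575/3 + 1/281 = 161578/843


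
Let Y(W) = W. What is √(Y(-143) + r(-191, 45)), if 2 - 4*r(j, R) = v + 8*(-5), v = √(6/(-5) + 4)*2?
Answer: √(-13250 - 10*√70)/10 ≈ 11.547*I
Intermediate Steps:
v = 2*√70/5 (v = √(6*(-⅕) + 4)*2 = √(-6/5 + 4)*2 = √(14/5)*2 = (√70/5)*2 = 2*√70/5 ≈ 3.3466)
r(j, R) = 21/2 - √70/10 (r(j, R) = ½ - (2*√70/5 + 8*(-5))/4 = ½ - (2*√70/5 - 40)/4 = ½ - (-40 + 2*√70/5)/4 = ½ + (10 - √70/10) = 21/2 - √70/10)
√(Y(-143) + r(-191, 45)) = √(-143 + (21/2 - √70/10)) = √(-265/2 - √70/10)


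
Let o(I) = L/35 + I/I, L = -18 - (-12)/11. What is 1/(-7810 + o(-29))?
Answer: -385/3006651 ≈ -0.00012805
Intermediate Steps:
L = -186/11 (L = -18 - (-12)/11 = -18 - 1*(-12/11) = -18 + 12/11 = -186/11 ≈ -16.909)
o(I) = 199/385 (o(I) = -186/11/35 + I/I = -186/11*1/35 + 1 = -186/385 + 1 = 199/385)
1/(-7810 + o(-29)) = 1/(-7810 + 199/385) = 1/(-3006651/385) = -385/3006651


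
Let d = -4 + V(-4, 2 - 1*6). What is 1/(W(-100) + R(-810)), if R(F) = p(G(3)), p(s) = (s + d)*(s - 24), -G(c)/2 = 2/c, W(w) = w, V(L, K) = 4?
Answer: -9/596 ≈ -0.015101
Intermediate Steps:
G(c) = -4/c
d = 0 (d = -4 + 4 = 0)
p(s) = s*(-24 + s) (p(s) = (s + 0)*(s - 24) = s*(-24 + s))
R(F) = 304/9 (R(F) = (-4/3)*(-24 - 4/3) = (-4*1/3)*(-24 - 4*1/3) = -4*(-24 - 4/3)/3 = -4/3*(-76/3) = 304/9)
1/(W(-100) + R(-810)) = 1/(-100 + 304/9) = 1/(-596/9) = -9/596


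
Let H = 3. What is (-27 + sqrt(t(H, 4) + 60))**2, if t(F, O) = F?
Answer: 792 - 162*sqrt(7) ≈ 363.39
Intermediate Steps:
(-27 + sqrt(t(H, 4) + 60))**2 = (-27 + sqrt(3 + 60))**2 = (-27 + sqrt(63))**2 = (-27 + 3*sqrt(7))**2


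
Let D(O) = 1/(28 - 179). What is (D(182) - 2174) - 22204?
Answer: -3681079/151 ≈ -24378.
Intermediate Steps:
D(O) = -1/151 (D(O) = 1/(-151) = -1/151)
(D(182) - 2174) - 22204 = (-1/151 - 2174) - 22204 = -328275/151 - 22204 = -3681079/151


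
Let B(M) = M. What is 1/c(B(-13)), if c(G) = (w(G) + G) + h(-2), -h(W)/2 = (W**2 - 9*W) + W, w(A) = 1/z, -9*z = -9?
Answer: -1/52 ≈ -0.019231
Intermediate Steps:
z = 1 (z = -1/9*(-9) = 1)
w(A) = 1 (w(A) = 1/1 = 1)
h(W) = -2*W**2 + 16*W (h(W) = -2*((W**2 - 9*W) + W) = -2*(W**2 - 8*W) = -2*W**2 + 16*W)
c(G) = -39 + G (c(G) = (1 + G) + 2*(-2)*(8 - 1*(-2)) = (1 + G) + 2*(-2)*(8 + 2) = (1 + G) + 2*(-2)*10 = (1 + G) - 40 = -39 + G)
1/c(B(-13)) = 1/(-39 - 13) = 1/(-52) = -1/52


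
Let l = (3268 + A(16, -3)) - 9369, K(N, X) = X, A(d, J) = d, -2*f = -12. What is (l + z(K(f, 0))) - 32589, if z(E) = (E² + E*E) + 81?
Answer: -38593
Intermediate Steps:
f = 6 (f = -½*(-12) = 6)
l = -6085 (l = (3268 + 16) - 9369 = 3284 - 9369 = -6085)
z(E) = 81 + 2*E² (z(E) = (E² + E²) + 81 = 2*E² + 81 = 81 + 2*E²)
(l + z(K(f, 0))) - 32589 = (-6085 + (81 + 2*0²)) - 32589 = (-6085 + (81 + 2*0)) - 32589 = (-6085 + (81 + 0)) - 32589 = (-6085 + 81) - 32589 = -6004 - 32589 = -38593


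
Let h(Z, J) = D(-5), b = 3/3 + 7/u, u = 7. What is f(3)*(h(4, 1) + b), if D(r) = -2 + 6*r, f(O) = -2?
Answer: 60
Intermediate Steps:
b = 2 (b = 3/3 + 7/7 = 3*(⅓) + 7*(⅐) = 1 + 1 = 2)
h(Z, J) = -32 (h(Z, J) = -2 + 6*(-5) = -2 - 30 = -32)
f(3)*(h(4, 1) + b) = -2*(-32 + 2) = -2*(-30) = 60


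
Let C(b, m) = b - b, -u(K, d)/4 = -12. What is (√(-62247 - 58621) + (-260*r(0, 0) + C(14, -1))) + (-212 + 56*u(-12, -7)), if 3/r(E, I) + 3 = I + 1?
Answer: 2866 + 2*I*√30217 ≈ 2866.0 + 347.66*I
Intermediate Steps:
u(K, d) = 48 (u(K, d) = -4*(-12) = 48)
r(E, I) = 3/(-2 + I) (r(E, I) = 3/(-3 + (I + 1)) = 3/(-3 + (1 + I)) = 3/(-2 + I))
C(b, m) = 0
(√(-62247 - 58621) + (-260*r(0, 0) + C(14, -1))) + (-212 + 56*u(-12, -7)) = (√(-62247 - 58621) + (-780/(-2 + 0) + 0)) + (-212 + 56*48) = (√(-120868) + (-780/(-2) + 0)) + (-212 + 2688) = (2*I*√30217 + (-780*(-1)/2 + 0)) + 2476 = (2*I*√30217 + (-260*(-3/2) + 0)) + 2476 = (2*I*√30217 + (390 + 0)) + 2476 = (2*I*√30217 + 390) + 2476 = (390 + 2*I*√30217) + 2476 = 2866 + 2*I*√30217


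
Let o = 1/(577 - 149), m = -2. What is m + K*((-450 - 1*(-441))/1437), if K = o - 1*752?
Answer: 555541/205012 ≈ 2.7098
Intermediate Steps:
o = 1/428 ≈ 0.0023364
K = -321855/428 (K = 1/428 - 1*752 = 1/428 - 752 = -321855/428 ≈ -752.00)
m + K*((-450 - 1*(-441))/1437) = -2 - 321855*(-450 - 1*(-441))/(428*1437) = -2 - 321855*(-450 + 441)/(428*1437) = -2 - (-2896695)/(428*1437) = -2 - 321855/428*(-3/479) = -2 + 965565/205012 = 555541/205012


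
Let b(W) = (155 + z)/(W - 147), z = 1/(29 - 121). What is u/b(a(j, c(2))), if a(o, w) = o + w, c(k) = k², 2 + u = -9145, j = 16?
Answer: 35624516/4753 ≈ 7495.2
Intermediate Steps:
z = -1/92 (z = 1/(-92) = -1/92 ≈ -0.010870)
u = -9147 (u = -2 - 9145 = -9147)
b(W) = 14259/(92*(-147 + W)) (b(W) = (155 - 1/92)/(W - 147) = 14259/(92*(-147 + W)))
u/b(a(j, c(2))) = -9147/(14259/(92*(-147 + (16 + 2²)))) = -9147/(14259/(92*(-147 + (16 + 4)))) = -9147/(14259/(92*(-147 + 20))) = -9147/((14259/92)/(-127)) = -9147/((14259/92)*(-1/127)) = -9147/(-14259/11684) = -9147*(-11684/14259) = 35624516/4753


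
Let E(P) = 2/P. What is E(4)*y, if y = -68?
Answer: -34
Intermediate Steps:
E(4)*y = (2/4)*(-68) = (2*(¼))*(-68) = (½)*(-68) = -34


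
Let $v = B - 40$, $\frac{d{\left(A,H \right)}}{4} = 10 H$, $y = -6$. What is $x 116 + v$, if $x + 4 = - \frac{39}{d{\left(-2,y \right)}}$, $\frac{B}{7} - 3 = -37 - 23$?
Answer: $- \frac{17683}{20} \approx -884.15$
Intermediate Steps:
$d{\left(A,H \right)} = 40 H$ ($d{\left(A,H \right)} = 4 \cdot 10 H = 40 H$)
$B = -399$ ($B = 21 + 7 \left(-37 - 23\right) = 21 + 7 \left(-60\right) = 21 - 420 = -399$)
$x = - \frac{307}{80}$ ($x = -4 - \frac{39}{40 \left(-6\right)} = -4 - \frac{39}{-240} = -4 - - \frac{13}{80} = -4 + \frac{13}{80} = - \frac{307}{80} \approx -3.8375$)
$v = -439$ ($v = -399 - 40 = -439$)
$x 116 + v = \left(- \frac{307}{80}\right) 116 - 439 = - \frac{8903}{20} - 439 = - \frac{17683}{20}$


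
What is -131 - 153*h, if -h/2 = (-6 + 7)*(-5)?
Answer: -1661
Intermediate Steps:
h = 10 (h = -2*(-6 + 7)*(-5) = -2*(-5) = 10)
-131 - 153*h = -131 - 153*10 = -131 - 1530 = -1661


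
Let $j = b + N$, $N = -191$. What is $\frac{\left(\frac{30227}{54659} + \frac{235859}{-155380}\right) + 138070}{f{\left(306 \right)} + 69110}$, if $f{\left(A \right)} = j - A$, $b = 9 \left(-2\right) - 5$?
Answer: $\frac{1172608636893579}{582529068657800} \approx 2.013$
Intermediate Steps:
$b = -23$ ($b = -18 - 5 = -23$)
$j = -214$ ($j = -23 - 191 = -214$)
$f{\left(A \right)} = -214 - A$
$\frac{\left(\frac{30227}{54659} + \frac{235859}{-155380}\right) + 138070}{f{\left(306 \right)} + 69110} = \frac{\left(\frac{30227}{54659} + \frac{235859}{-155380}\right) + 138070}{\left(-214 - 306\right) + 69110} = \frac{\left(30227 \cdot \frac{1}{54659} + 235859 \left(- \frac{1}{155380}\right)\right) + 138070}{\left(-214 - 306\right) + 69110} = \frac{\left(\frac{30227}{54659} - \frac{235859}{155380}\right) + 138070}{-520 + 69110} = \frac{- \frac{8195145821}{8492915420} + 138070}{68590} = \frac{1172608636893579}{8492915420} \cdot \frac{1}{68590} = \frac{1172608636893579}{582529068657800}$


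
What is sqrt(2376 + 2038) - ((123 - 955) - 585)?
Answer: 1417 + sqrt(4414) ≈ 1483.4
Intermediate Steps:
sqrt(2376 + 2038) - ((123 - 955) - 585) = sqrt(4414) - (-832 - 585) = sqrt(4414) - 1*(-1417) = sqrt(4414) + 1417 = 1417 + sqrt(4414)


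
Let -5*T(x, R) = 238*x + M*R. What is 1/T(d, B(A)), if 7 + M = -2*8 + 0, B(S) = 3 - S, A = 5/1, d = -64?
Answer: 5/15186 ≈ 0.00032925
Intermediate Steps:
A = 5 (A = 5*1 = 5)
M = -23 (M = -7 + (-2*8 + 0) = -7 + (-16 + 0) = -7 - 16 = -23)
T(x, R) = -238*x/5 + 23*R/5 (T(x, R) = -(238*x - 23*R)/5 = -(-23*R + 238*x)/5 = -238*x/5 + 23*R/5)
1/T(d, B(A)) = 1/(-238/5*(-64) + 23*(3 - 1*5)/5) = 1/(15232/5 + 23*(3 - 5)/5) = 1/(15232/5 + (23/5)*(-2)) = 1/(15232/5 - 46/5) = 1/(15186/5) = 5/15186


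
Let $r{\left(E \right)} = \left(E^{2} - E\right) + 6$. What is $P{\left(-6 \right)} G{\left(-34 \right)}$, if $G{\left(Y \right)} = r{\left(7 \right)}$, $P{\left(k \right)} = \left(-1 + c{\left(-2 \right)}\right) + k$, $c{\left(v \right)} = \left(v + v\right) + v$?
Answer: $-624$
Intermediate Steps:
$c{\left(v \right)} = 3 v$ ($c{\left(v \right)} = 2 v + v = 3 v$)
$P{\left(k \right)} = -7 + k$ ($P{\left(k \right)} = \left(-1 + 3 \left(-2\right)\right) + k = \left(-1 - 6\right) + k = -7 + k$)
$r{\left(E \right)} = 6 + E^{2} - E$
$G{\left(Y \right)} = 48$ ($G{\left(Y \right)} = 6 + 7^{2} - 7 = 6 + 49 - 7 = 48$)
$P{\left(-6 \right)} G{\left(-34 \right)} = \left(-7 - 6\right) 48 = \left(-13\right) 48 = -624$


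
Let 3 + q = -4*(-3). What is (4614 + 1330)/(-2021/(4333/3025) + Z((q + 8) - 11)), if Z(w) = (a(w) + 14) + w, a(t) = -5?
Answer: -12877676/3024265 ≈ -4.2581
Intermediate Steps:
q = 9 (q = -3 - 4*(-3) = -3 + 12 = 9)
Z(w) = 9 + w (Z(w) = (-5 + 14) + w = 9 + w)
(4614 + 1330)/(-2021/(4333/3025) + Z((q + 8) - 11)) = (4614 + 1330)/(-2021/(4333/3025) + (9 + ((9 + 8) - 11))) = 5944/(-2021/(4333*(1/3025)) + (9 + (17 - 11))) = 5944/(-2021/4333/3025 + (9 + 6)) = 5944/(-2021*3025/4333 + 15) = 5944/(-6113525/4333 + 15) = 5944/(-6048530/4333) = 5944*(-4333/6048530) = -12877676/3024265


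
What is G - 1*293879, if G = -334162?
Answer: -628041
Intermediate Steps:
G - 1*293879 = -334162 - 1*293879 = -334162 - 293879 = -628041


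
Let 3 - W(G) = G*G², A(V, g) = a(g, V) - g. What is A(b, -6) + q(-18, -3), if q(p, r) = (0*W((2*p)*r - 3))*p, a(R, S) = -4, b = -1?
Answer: 2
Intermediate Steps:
A(V, g) = -4 - g
W(G) = 3 - G³ (W(G) = 3 - G*G² = 3 - G³)
q(p, r) = 0 (q(p, r) = (0*(3 - ((2*p)*r - 3)³))*p = (0*(3 - (2*p*r - 3)³))*p = (0*(3 - (-3 + 2*p*r)³))*p = 0*p = 0)
A(b, -6) + q(-18, -3) = (-4 - 1*(-6)) + 0 = (-4 + 6) + 0 = 2 + 0 = 2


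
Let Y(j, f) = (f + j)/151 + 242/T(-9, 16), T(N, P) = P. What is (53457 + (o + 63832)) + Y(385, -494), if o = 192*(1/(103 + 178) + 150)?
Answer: 49594739927/339448 ≈ 1.4610e+5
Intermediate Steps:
o = 8092992/281 (o = 192*(1/281 + 150) = 192*(42151/281) = 8092992/281 ≈ 28801.)
Y(j, f) = 121/8 + f/151 + j/151 (Y(j, f) = (f + j)/151 + 242/16 = (f + j)*(1/151) + 242*(1/16) = (f/151 + j/151) + 121/8 = 121/8 + f/151 + j/151)
(53457 + (o + 63832)) + Y(385, -494) = (53457 + (8092992/281 + 63832)) + (121/8 + (1/151)*(-494) + (1/151)*385) = (53457 + 26029784/281) + (121/8 - 494/151 + 385/151) = 41051201/281 + 17399/1208 = 49594739927/339448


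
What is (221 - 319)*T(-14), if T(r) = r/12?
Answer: 343/3 ≈ 114.33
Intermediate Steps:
T(r) = r/12 (T(r) = r*(1/12) = r/12)
(221 - 319)*T(-14) = (221 - 319)*((1/12)*(-14)) = -98*(-7/6) = 343/3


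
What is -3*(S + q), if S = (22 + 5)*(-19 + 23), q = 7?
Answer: -345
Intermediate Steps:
S = 108 (S = 27*4 = 108)
-3*(S + q) = -3*(108 + 7) = -3*115 = -345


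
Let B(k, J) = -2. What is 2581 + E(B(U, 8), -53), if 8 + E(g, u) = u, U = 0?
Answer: 2520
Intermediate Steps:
E(g, u) = -8 + u
2581 + E(B(U, 8), -53) = 2581 + (-8 - 53) = 2581 - 61 = 2520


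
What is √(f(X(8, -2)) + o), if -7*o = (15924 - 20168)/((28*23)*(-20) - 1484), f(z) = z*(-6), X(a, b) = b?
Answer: √17133231/1197 ≈ 3.4580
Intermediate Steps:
f(z) = -6*z
o = -1061/25137 (o = -(15924 - 20168)/(7*((28*23)*(-20) - 1484)) = -(-4244)/(7*(644*(-20) - 1484)) = -(-4244)/(7*(-12880 - 1484)) = -(-4244)/(7*(-14364)) = -(-4244)*(-1)/(7*14364) = -⅐*1061/3591 = -1061/25137 ≈ -0.042209)
√(f(X(8, -2)) + o) = √(-6*(-2) - 1061/25137) = √(12 - 1061/25137) = √(300583/25137) = √17133231/1197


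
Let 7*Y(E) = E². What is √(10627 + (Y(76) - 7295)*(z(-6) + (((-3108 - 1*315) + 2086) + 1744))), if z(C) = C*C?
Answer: I*√139920466/7 ≈ 1689.8*I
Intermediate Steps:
z(C) = C²
Y(E) = E²/7
√(10627 + (Y(76) - 7295)*(z(-6) + (((-3108 - 1*315) + 2086) + 1744))) = √(10627 + ((⅐)*76² - 7295)*((-6)² + (((-3108 - 1*315) + 2086) + 1744))) = √(10627 + ((⅐)*5776 - 7295)*(36 + (((-3108 - 315) + 2086) + 1744))) = √(10627 + (5776/7 - 7295)*(36 + ((-3423 + 2086) + 1744))) = √(10627 - 45289*(36 + (-1337 + 1744))/7) = √(10627 - 45289*(36 + 407)/7) = √(10627 - 45289/7*443) = √(10627 - 20063027/7) = √(-19988638/7) = I*√139920466/7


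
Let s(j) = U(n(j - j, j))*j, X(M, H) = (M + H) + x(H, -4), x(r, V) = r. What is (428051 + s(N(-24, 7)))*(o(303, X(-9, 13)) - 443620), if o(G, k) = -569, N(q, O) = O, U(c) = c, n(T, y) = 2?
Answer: -190141764285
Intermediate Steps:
X(M, H) = M + 2*H (X(M, H) = (M + H) + H = (H + M) + H = M + 2*H)
s(j) = 2*j
(428051 + s(N(-24, 7)))*(o(303, X(-9, 13)) - 443620) = (428051 + 2*7)*(-569 - 443620) = (428051 + 14)*(-444189) = 428065*(-444189) = -190141764285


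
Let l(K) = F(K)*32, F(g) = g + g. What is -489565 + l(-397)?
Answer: -514973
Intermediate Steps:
F(g) = 2*g
l(K) = 64*K (l(K) = (2*K)*32 = 64*K)
-489565 + l(-397) = -489565 + 64*(-397) = -489565 - 25408 = -514973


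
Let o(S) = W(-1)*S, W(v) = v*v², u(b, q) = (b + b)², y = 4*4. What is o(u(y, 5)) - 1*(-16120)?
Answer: 15096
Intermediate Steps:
y = 16
u(b, q) = 4*b² (u(b, q) = (2*b)² = 4*b²)
W(v) = v³
o(S) = -S (o(S) = (-1)³*S = -S)
o(u(y, 5)) - 1*(-16120) = -4*16² - 1*(-16120) = -4*256 + 16120 = -1*1024 + 16120 = -1024 + 16120 = 15096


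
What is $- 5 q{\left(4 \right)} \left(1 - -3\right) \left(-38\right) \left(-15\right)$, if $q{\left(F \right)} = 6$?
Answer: $-68400$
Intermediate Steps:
$- 5 q{\left(4 \right)} \left(1 - -3\right) \left(-38\right) \left(-15\right) = \left(-5\right) 6 \left(1 - -3\right) \left(-38\right) \left(-15\right) = - 30 \left(1 + 3\right) \left(-38\right) \left(-15\right) = \left(-30\right) 4 \left(-38\right) \left(-15\right) = \left(-120\right) \left(-38\right) \left(-15\right) = 4560 \left(-15\right) = -68400$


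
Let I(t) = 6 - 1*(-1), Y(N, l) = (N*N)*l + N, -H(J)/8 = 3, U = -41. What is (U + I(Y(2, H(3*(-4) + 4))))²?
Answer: 1156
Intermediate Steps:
H(J) = -24 (H(J) = -8*3 = -24)
Y(N, l) = N + l*N² (Y(N, l) = N²*l + N = l*N² + N = N + l*N²)
I(t) = 7 (I(t) = 6 + 1 = 7)
(U + I(Y(2, H(3*(-4) + 4))))² = (-41 + 7)² = (-34)² = 1156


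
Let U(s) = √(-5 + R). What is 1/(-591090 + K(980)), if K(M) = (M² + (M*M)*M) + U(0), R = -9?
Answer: 470780655/443268850244458057 - I*√14/886537700488916114 ≈ 1.0621e-9 - 4.2205e-18*I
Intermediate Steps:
U(s) = I*√14 (U(s) = √(-5 - 9) = √(-14) = I*√14)
K(M) = M² + M³ + I*√14 (K(M) = (M² + (M*M)*M) + I*√14 = (M² + M²*M) + I*√14 = (M² + M³) + I*√14 = M² + M³ + I*√14)
1/(-591090 + K(980)) = 1/(-591090 + (980² + 980³ + I*√14)) = 1/(-591090 + (960400 + 941192000 + I*√14)) = 1/(-591090 + (942152400 + I*√14)) = 1/(941561310 + I*√14)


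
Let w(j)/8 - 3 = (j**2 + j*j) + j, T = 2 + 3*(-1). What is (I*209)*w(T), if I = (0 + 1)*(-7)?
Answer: -46816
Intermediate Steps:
T = -1 (T = 2 - 3 = -1)
I = -7 (I = 1*(-7) = -7)
w(j) = 24 + 8*j + 16*j**2 (w(j) = 24 + 8*((j**2 + j*j) + j) = 24 + 8*((j**2 + j**2) + j) = 24 + 8*(2*j**2 + j) = 24 + 8*(j + 2*j**2) = 24 + (8*j + 16*j**2) = 24 + 8*j + 16*j**2)
(I*209)*w(T) = (-7*209)*(24 + 8*(-1) + 16*(-1)**2) = -1463*(24 - 8 + 16*1) = -1463*(24 - 8 + 16) = -1463*32 = -46816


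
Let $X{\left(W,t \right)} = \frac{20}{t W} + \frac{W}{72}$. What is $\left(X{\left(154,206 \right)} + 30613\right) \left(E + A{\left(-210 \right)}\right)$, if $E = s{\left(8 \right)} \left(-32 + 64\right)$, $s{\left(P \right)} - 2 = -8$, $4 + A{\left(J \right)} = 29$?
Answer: $- \frac{1459765733225}{285516} \approx -5.1127 \cdot 10^{6}$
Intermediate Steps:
$A{\left(J \right)} = 25$ ($A{\left(J \right)} = -4 + 29 = 25$)
$s{\left(P \right)} = -6$ ($s{\left(P \right)} = 2 - 8 = -6$)
$X{\left(W,t \right)} = \frac{W}{72} + \frac{20}{W t}$ ($X{\left(W,t \right)} = \frac{20}{W t} + W \frac{1}{72} = 20 \frac{1}{W t} + \frac{W}{72} = \frac{20}{W t} + \frac{W}{72} = \frac{W}{72} + \frac{20}{W t}$)
$E = -192$ ($E = - 6 \left(-32 + 64\right) = \left(-6\right) 32 = -192$)
$\left(X{\left(154,206 \right)} + 30613\right) \left(E + A{\left(-210 \right)}\right) = \left(\left(\frac{1}{72} \cdot 154 + \frac{20}{154 \cdot 206}\right) + 30613\right) \left(-192 + 25\right) = \left(\left(\frac{77}{36} + 20 \cdot \frac{1}{154} \cdot \frac{1}{206}\right) + 30613\right) \left(-167\right) = \left(\left(\frac{77}{36} + \frac{5}{7931}\right) + 30613\right) \left(-167\right) = \left(\frac{610867}{285516} + 30613\right) \left(-167\right) = \frac{8741112175}{285516} \left(-167\right) = - \frac{1459765733225}{285516}$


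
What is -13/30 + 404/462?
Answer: 1019/2310 ≈ 0.44113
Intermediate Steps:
-13/30 + 404/462 = -13*1/30 + 404*(1/462) = -13/30 + 202/231 = 1019/2310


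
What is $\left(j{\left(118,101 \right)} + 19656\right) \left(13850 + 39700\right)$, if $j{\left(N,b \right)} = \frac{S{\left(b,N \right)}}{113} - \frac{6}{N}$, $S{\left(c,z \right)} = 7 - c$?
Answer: $\frac{7017227717850}{6667} \approx 1.0525 \cdot 10^{9}$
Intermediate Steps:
$j{\left(N,b \right)} = \frac{7}{113} - \frac{6}{N} - \frac{b}{113}$ ($j{\left(N,b \right)} = \frac{7 - b}{113} - \frac{6}{N} = \left(7 - b\right) \frac{1}{113} - \frac{6}{N} = \left(\frac{7}{113} - \frac{b}{113}\right) - \frac{6}{N} = \frac{7}{113} - \frac{6}{N} - \frac{b}{113}$)
$\left(j{\left(118,101 \right)} + 19656\right) \left(13850 + 39700\right) = \left(\frac{-678 + 118 \left(7 - 101\right)}{113 \cdot 118} + 19656\right) \left(13850 + 39700\right) = \left(\frac{1}{113} \cdot \frac{1}{118} \left(-678 + 118 \left(7 - 101\right)\right) + 19656\right) 53550 = \left(\frac{1}{113} \cdot \frac{1}{118} \left(-678 + 118 \left(-94\right)\right) + 19656\right) 53550 = \left(\frac{1}{113} \cdot \frac{1}{118} \left(-678 - 11092\right) + 19656\right) 53550 = \left(\frac{1}{113} \cdot \frac{1}{118} \left(-11770\right) + 19656\right) 53550 = \left(- \frac{5885}{6667} + 19656\right) 53550 = \frac{131040667}{6667} \cdot 53550 = \frac{7017227717850}{6667}$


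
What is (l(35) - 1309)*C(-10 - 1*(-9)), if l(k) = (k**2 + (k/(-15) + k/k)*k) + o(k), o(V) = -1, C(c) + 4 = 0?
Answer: 1580/3 ≈ 526.67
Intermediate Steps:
C(c) = -4 (C(c) = -4 + 0 = -4)
l(k) = -1 + k**2 + k*(1 - k/15) (l(k) = (k**2 + (k/(-15) + k/k)*k) - 1 = (k**2 + (k*(-1/15) + 1)*k) - 1 = (k**2 + (-k/15 + 1)*k) - 1 = (k**2 + (1 - k/15)*k) - 1 = (k**2 + k*(1 - k/15)) - 1 = -1 + k**2 + k*(1 - k/15))
(l(35) - 1309)*C(-10 - 1*(-9)) = ((-1 + 35 + (14/15)*35**2) - 1309)*(-4) = ((-1 + 35 + (14/15)*1225) - 1309)*(-4) = ((-1 + 35 + 3430/3) - 1309)*(-4) = (3532/3 - 1309)*(-4) = -395/3*(-4) = 1580/3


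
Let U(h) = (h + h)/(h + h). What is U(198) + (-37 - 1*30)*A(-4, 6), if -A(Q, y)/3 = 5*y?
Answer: 6031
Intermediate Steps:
A(Q, y) = -15*y
U(h) = 1 (U(h) = (2*h)/((2*h)) = (2*h)*(1/(2*h)) = 1)
U(198) + (-37 - 1*30)*A(-4, 6) = 1 + (-37 - 1*30)*(-15*6) = 1 + (-37 - 30)*(-90) = 1 - 67*(-90) = 1 + 6030 = 6031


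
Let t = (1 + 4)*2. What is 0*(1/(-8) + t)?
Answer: 0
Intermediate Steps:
t = 10 (t = 5*2 = 10)
0*(1/(-8) + t) = 0*(1/(-8) + 10) = 0*(1*(-⅛) + 10) = 0*(-⅛ + 10) = 0*(79/8) = 0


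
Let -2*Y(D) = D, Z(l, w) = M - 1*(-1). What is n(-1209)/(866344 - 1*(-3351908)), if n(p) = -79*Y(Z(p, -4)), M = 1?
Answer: 79/4218252 ≈ 1.8728e-5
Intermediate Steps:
Z(l, w) = 2 (Z(l, w) = 1 - 1*(-1) = 1 + 1 = 2)
Y(D) = -D/2
n(p) = 79 (n(p) = -(-79)*2/2 = -79*(-1) = 79)
n(-1209)/(866344 - 1*(-3351908)) = 79/(866344 - 1*(-3351908)) = 79/(866344 + 3351908) = 79/4218252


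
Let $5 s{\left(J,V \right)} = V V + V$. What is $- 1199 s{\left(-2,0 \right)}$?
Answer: $0$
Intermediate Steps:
$s{\left(J,V \right)} = \frac{V}{5} + \frac{V^{2}}{5}$ ($s{\left(J,V \right)} = \frac{V V + V}{5} = \frac{V^{2} + V}{5} = \frac{V + V^{2}}{5} = \frac{V}{5} + \frac{V^{2}}{5}$)
$- 1199 s{\left(-2,0 \right)} = - 1199 \cdot \frac{1}{5} \cdot 0 \left(1 + 0\right) = - 1199 \cdot \frac{1}{5} \cdot 0 \cdot 1 = \left(-1199\right) 0 = 0$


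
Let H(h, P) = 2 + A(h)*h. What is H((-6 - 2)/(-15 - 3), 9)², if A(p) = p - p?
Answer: 4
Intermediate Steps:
A(p) = 0
H(h, P) = 2 (H(h, P) = 2 + 0*h = 2 + 0 = 2)
H((-6 - 2)/(-15 - 3), 9)² = 2² = 4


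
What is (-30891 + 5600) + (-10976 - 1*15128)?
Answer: -51395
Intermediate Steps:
(-30891 + 5600) + (-10976 - 1*15128) = -25291 + (-10976 - 15128) = -25291 - 26104 = -51395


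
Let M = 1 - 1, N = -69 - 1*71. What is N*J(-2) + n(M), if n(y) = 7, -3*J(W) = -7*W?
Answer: 1981/3 ≈ 660.33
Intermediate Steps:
J(W) = 7*W/3 (J(W) = -(-7)*W/3 = 7*W/3)
N = -140 (N = -69 - 71 = -140)
M = 0
N*J(-2) + n(M) = -980*(-2)/3 + 7 = -140*(-14/3) + 7 = 1960/3 + 7 = 1981/3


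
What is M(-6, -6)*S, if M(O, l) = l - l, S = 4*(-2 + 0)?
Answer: 0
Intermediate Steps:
S = -8 (S = 4*(-2) = -8)
M(O, l) = 0
M(-6, -6)*S = 0*(-8) = 0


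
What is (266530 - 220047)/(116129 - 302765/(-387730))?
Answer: 3604570718/9005399987 ≈ 0.40027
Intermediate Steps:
(266530 - 220047)/(116129 - 302765/(-387730)) = 46483/(116129 - 302765*(-1/387730)) = 46483/(116129 + 60553/77546) = 46483/(9005399987/77546) = 46483*(77546/9005399987) = 3604570718/9005399987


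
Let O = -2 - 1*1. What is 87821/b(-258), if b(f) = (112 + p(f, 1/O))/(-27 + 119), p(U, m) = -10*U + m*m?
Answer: 72715788/24229 ≈ 3001.2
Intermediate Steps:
O = -3 (O = -2 - 1 = -3)
p(U, m) = m² - 10*U (p(U, m) = -10*U + m² = m² - 10*U)
b(f) = 1009/828 - 5*f/46 (b(f) = (112 + ((1/(-3))² - 10*f))/(-27 + 119) = (112 + ((-⅓)² - 10*f))/92 = (112 + (⅑ - 10*f))*(1/92) = (1009/9 - 10*f)*(1/92) = 1009/828 - 5*f/46)
87821/b(-258) = 87821/(1009/828 - 5/46*(-258)) = 87821/(1009/828 + 645/23) = 87821/(24229/828) = 87821*(828/24229) = 72715788/24229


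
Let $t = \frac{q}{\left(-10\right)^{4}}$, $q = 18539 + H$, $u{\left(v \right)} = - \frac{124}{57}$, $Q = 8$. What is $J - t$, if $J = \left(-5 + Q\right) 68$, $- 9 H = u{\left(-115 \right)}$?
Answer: $\frac{1037009369}{5130000} \approx 202.15$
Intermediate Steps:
$u{\left(v \right)} = - \frac{124}{57}$ ($u{\left(v \right)} = \left(-124\right) \frac{1}{57} = - \frac{124}{57}$)
$H = \frac{124}{513}$ ($H = \left(- \frac{1}{9}\right) \left(- \frac{124}{57}\right) = \frac{124}{513} \approx 0.24172$)
$q = \frac{9510631}{513}$ ($q = 18539 + \frac{124}{513} = \frac{9510631}{513} \approx 18539.0$)
$t = \frac{9510631}{5130000}$ ($t = \frac{9510631}{513 \left(-10\right)^{4}} = \frac{9510631}{513 \cdot 10000} = \frac{9510631}{513} \cdot \frac{1}{10000} = \frac{9510631}{5130000} \approx 1.8539$)
$J = 204$ ($J = \left(-5 + 8\right) 68 = 3 \cdot 68 = 204$)
$J - t = 204 - \frac{9510631}{5130000} = \frac{1037009369}{5130000}$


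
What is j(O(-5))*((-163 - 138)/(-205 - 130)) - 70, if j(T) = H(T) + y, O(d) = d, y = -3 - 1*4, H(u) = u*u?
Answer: -18032/335 ≈ -53.827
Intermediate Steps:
H(u) = u²
y = -7 (y = -3 - 4 = -7)
j(T) = -7 + T² (j(T) = T² - 7 = -7 + T²)
j(O(-5))*((-163 - 138)/(-205 - 130)) - 70 = (-7 + (-5)²)*((-163 - 138)/(-205 - 130)) - 70 = (-7 + 25)*(-301/(-335)) - 70 = 18*(-301*(-1/335)) - 70 = 18*(301/335) - 70 = 5418/335 - 70 = -18032/335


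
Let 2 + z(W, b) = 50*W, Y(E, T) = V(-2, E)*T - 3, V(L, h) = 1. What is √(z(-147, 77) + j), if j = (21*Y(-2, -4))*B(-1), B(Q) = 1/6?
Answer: I*√29506/2 ≈ 85.887*I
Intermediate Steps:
B(Q) = ⅙
Y(E, T) = -3 + T (Y(E, T) = 1*T - 3 = T - 3 = -3 + T)
j = -49/2 (j = (21*(-3 - 4))*(⅙) = (21*(-7))*(⅙) = -147*⅙ = -49/2 ≈ -24.500)
z(W, b) = -2 + 50*W
√(z(-147, 77) + j) = √((-2 + 50*(-147)) - 49/2) = √((-2 - 7350) - 49/2) = √(-7352 - 49/2) = √(-14753/2) = I*√29506/2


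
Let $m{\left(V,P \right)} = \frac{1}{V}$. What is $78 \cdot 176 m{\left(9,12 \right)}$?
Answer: $\frac{4576}{3} \approx 1525.3$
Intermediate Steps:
$78 \cdot 176 m{\left(9,12 \right)} = \frac{78 \cdot 176}{9} = 13728 \cdot \frac{1}{9} = \frac{4576}{3}$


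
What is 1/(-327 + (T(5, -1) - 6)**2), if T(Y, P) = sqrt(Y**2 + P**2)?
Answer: -265/66481 + 12*sqrt(26)/66481 ≈ -0.0030657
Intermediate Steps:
T(Y, P) = sqrt(P**2 + Y**2)
1/(-327 + (T(5, -1) - 6)**2) = 1/(-327 + (sqrt((-1)**2 + 5**2) - 6)**2) = 1/(-327 + (sqrt(1 + 25) - 6)**2) = 1/(-327 + (sqrt(26) - 6)**2) = 1/(-327 + (-6 + sqrt(26))**2)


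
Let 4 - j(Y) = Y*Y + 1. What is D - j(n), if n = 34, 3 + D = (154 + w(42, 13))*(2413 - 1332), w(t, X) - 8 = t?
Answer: 221674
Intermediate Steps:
w(t, X) = 8 + t
D = 220521 (D = -3 + (154 + (8 + 42))*(2413 - 1332) = -3 + (154 + 50)*1081 = -3 + 204*1081 = -3 + 220524 = 220521)
j(Y) = 3 - Y**2 (j(Y) = 4 - (Y*Y + 1) = 4 - (Y**2 + 1) = 4 - (1 + Y**2) = 4 + (-1 - Y**2) = 3 - Y**2)
D - j(n) = 220521 - (3 - 1*34**2) = 220521 - (3 - 1*1156) = 220521 - (3 - 1156) = 220521 - 1*(-1153) = 220521 + 1153 = 221674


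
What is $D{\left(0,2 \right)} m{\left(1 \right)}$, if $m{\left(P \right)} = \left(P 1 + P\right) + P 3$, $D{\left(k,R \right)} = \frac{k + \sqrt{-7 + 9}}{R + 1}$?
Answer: $\frac{5 \sqrt{2}}{3} \approx 2.357$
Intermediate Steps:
$D{\left(k,R \right)} = \frac{k + \sqrt{2}}{1 + R}$
$m{\left(P \right)} = 5 P$ ($m{\left(P \right)} = \left(P + P\right) + 3 P = 2 P + 3 P = 5 P$)
$D{\left(0,2 \right)} m{\left(1 \right)} = \frac{0 + \sqrt{2}}{1 + 2} \cdot 5 \cdot 1 = \frac{\sqrt{2}}{3} \cdot 5 = \frac{5 \sqrt{2}}{3}$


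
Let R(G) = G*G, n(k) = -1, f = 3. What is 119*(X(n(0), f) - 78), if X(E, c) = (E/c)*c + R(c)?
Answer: -8330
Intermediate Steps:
R(G) = G²
X(E, c) = E + c² (X(E, c) = (E/c)*c + c² = E + c²)
119*(X(n(0), f) - 78) = 119*((-1 + 3²) - 78) = 119*((-1 + 9) - 78) = 119*(8 - 78) = 119*(-70) = -8330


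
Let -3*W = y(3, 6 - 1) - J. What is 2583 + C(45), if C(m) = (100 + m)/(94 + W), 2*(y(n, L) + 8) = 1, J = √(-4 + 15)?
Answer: 866317581/335197 - 1740*√11/335197 ≈ 2584.5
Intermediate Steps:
J = √11 ≈ 3.3166
y(n, L) = -15/2 (y(n, L) = -8 + (½)*1 = -8 + ½ = -15/2)
W = 5/2 + √11/3 (W = -(-15/2 - √11)/3 = 5/2 + √11/3 ≈ 3.6055)
C(m) = (100 + m)/(193/2 + √11/3) (C(m) = (100 + m)/(94 + (5/2 + √11/3)) = (100 + m)/(193/2 + √11/3))
2583 + C(45) = 2583 + (100 + 45)/(193/2 + √11/3) = 2583 + 145/(193/2 + √11/3)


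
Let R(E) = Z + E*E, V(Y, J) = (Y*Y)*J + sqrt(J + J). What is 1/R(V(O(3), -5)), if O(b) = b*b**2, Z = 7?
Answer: I/(6*(1215*sqrt(10) + 2214337*I)) ≈ 7.5267e-8 + 1.306e-10*I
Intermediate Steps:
O(b) = b**3
V(Y, J) = J*Y**2 + sqrt(2)*sqrt(J) (V(Y, J) = Y**2*J + sqrt(2*J) = J*Y**2 + sqrt(2)*sqrt(J))
R(E) = 7 + E**2 (R(E) = 7 + E*E = 7 + E**2)
1/R(V(O(3), -5)) = 1/(7 + (-5*(3**3)**2 + sqrt(2)*sqrt(-5))**2) = 1/(7 + (-5*27**2 + sqrt(2)*(I*sqrt(5)))**2) = 1/(7 + (-5*729 + I*sqrt(10))**2) = 1/(7 + (-3645 + I*sqrt(10))**2)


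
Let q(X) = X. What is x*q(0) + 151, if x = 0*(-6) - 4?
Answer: 151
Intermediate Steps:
x = -4 (x = 0 - 4 = -4)
x*q(0) + 151 = -4*0 + 151 = 0 + 151 = 151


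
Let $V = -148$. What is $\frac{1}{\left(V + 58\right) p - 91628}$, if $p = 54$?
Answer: $- \frac{1}{96488} \approx -1.0364 \cdot 10^{-5}$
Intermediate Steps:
$\frac{1}{\left(V + 58\right) p - 91628} = \frac{1}{\left(-148 + 58\right) 54 - 91628} = \frac{1}{\left(-90\right) 54 - 91628} = \frac{1}{-4860 - 91628} = \frac{1}{-96488} = - \frac{1}{96488}$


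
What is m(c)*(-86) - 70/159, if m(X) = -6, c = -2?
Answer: 81974/159 ≈ 515.56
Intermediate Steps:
m(c)*(-86) - 70/159 = -6*(-86) - 70/159 = 516 - 70*1/159 = 516 - 70/159 = 81974/159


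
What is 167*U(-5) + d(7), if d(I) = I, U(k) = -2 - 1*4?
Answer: -995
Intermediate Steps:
U(k) = -6 (U(k) = -2 - 4 = -6)
167*U(-5) + d(7) = 167*(-6) + 7 = -1002 + 7 = -995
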